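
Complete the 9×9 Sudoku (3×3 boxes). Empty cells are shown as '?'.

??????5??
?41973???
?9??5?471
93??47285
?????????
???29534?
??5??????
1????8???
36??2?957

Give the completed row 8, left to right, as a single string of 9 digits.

r4c3 = 6 (sole candidate).
r4c4 = 1 (sole candidate).
r5c6 = 6 (sole candidate).
r5c9 = 9 (sole candidate).
r6c9 = 6 (sole candidate).
r8c7 = 6: row 8 has {1,8}; col 7 has {2,3,4,5,9}; box has {5,7,9} → only 6 remains.
r9c4 = 4 (sole candidate).
r9c6 = 1 (sole candidate).
r2c7 = 8 (sole candidate).
r2c9 = 2 (sole candidate).
r3c6 = 2 (sole candidate).
r5c8 = 1 (sole candidate).
r7c6 = 9 (sole candidate).
r7c7 = 1 (sole candidate).
r8c5 = 3: row 8 has {1,6,8}; col 5 has {2,4,5,7,9}; box has {1,2,4,8,9} → only 3 remains.
r8c8 = 2: row 8 has {1,3,6,8}; col 8 has {1,4,5,7,8}; box has {1,5,6,7,9} → only 2 remains.
r8c9 = 4: row 8 has {1,2,3,6,8}; col 9 has {1,2,5,6,7,9}; box has {1,2,5,6,7,9} → only 4 remains.
r9c3 = 8 (sole candidate).
r1c6 = 4 (sole candidate).
r1c9 = 3 (sole candidate).
r2c8 = 6 (sole candidate).
r3c3 = 3 (sole candidate).
r5c5 = 8 (sole candidate).
r5c7 = 7 (sole candidate).
r6c3 = 7 (sole candidate).
r7c5 = 6 (sole candidate).
r7c8 = 3 (sole candidate).
r7c9 = 8 (sole candidate).
r8c2 = 7: row 8 has {1,2,3,4,6,8}; col 2 has {3,4,6,9}; box has {1,3,5,6,8} → only 7 remains.
r8c3 = 9: row 8 has {1,2,3,4,6,7,8}; col 3 has {1,3,5,6,7,8}; box has {1,3,5,6,7,8} → only 9 remains.
r8c4 = 5: row 8 has {1,2,3,4,6,7,8,9}; col 4 has {1,2,4,9}; box has {1,2,3,4,6,8,9} → only 5 remains.

179538624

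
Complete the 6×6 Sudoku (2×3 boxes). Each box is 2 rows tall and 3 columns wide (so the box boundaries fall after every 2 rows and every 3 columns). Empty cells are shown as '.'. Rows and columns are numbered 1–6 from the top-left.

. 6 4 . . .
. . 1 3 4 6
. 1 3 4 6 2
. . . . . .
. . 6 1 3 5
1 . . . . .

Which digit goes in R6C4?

6

R1C6 = 1: row 1 has {4,6}; col 6 has {2,5,6}; box has {3,4,6} → only 1 remains.
R3C1 = 5: row 3 has {1,2,3,4,6}; col 1 has {1}; box has {1,3} → only 5 remains.
R4C3 = 2: row 4 has {}; col 3 has {1,3,4,6}; box has {1,3,5} → only 2 remains.
R4C4 = 5: row 4 has {2}; col 4 has {1,3,4}; box has {2,4,6} → only 5 remains.
R4C5 = 1: row 4 has {2,5}; col 5 has {3,4,6}; box has {2,4,5,6} → only 1 remains.
R4C6 = 3: row 4 has {1,2,5}; col 6 has {1,2,5,6}; box has {1,2,4,5,6} → only 3 remains.
R6C3 = 5: row 6 has {1}; col 3 has {1,2,3,4,6}; box has {1,6} → only 5 remains.
R6C5 = 2: row 6 has {1,5}; col 5 has {1,3,4,6}; box has {1,3,5} → only 2 remains.
R6C6 = 4: row 6 has {1,2,5}; col 6 has {1,2,3,5,6}; box has {1,2,3,5} → only 4 remains.
R1C4 = 2: row 1 has {1,4,6}; col 4 has {1,3,4,5}; box has {1,3,4,6} → only 2 remains.
R1C5 = 5: row 1 has {1,2,4,6}; col 5 has {1,2,3,4,6}; box has {1,2,3,4,6} → only 5 remains.
R2C1 = 2: row 2 has {1,3,4,6}; col 1 has {1,5}; box has {1,4,6} → only 2 remains.
R2C2 = 5: row 2 has {1,2,3,4,6}; col 2 has {1,6}; box has {1,2,4,6} → only 5 remains.
R4C2 = 4: row 4 has {1,2,3,5}; col 2 has {1,5,6}; box has {1,2,3,5} → only 4 remains.
R5C1 = 4: row 5 has {1,3,5,6}; col 1 has {1,2,5}; box has {1,5,6} → only 4 remains.
R5C2 = 2: row 5 has {1,3,4,5,6}; col 2 has {1,4,5,6}; box has {1,4,5,6} → only 2 remains.
R6C2 = 3: row 6 has {1,2,4,5}; col 2 has {1,2,4,5,6}; box has {1,2,4,5,6} → only 3 remains.
R6C4 = 6: row 6 has {1,2,3,4,5}; col 4 has {1,2,3,4,5}; box has {1,2,3,4,5} → only 6 remains.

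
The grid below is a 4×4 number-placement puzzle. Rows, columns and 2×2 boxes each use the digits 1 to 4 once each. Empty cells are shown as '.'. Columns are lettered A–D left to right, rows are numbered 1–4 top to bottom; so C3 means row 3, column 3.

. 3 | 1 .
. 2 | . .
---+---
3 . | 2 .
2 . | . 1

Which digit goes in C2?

4

A1 = 4 (sole candidate).
D1 = 2 (sole candidate).
A2 = 1 (sole candidate).
D3 = 4 (sole candidate).
B4 = 4 (sole candidate).
C4 = 3 (sole candidate).
C2 = 4: row 2 has {1,2}; col 3 has {1,2,3}; box has {1,2} → only 4 remains.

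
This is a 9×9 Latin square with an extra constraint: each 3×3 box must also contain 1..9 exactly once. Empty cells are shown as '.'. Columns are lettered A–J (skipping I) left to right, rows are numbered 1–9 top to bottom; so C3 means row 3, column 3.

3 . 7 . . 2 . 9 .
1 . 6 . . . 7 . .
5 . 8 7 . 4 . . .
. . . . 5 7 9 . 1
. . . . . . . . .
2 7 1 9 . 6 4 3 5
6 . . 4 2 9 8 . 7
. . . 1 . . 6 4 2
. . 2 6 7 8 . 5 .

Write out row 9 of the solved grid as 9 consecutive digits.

B1 = 4: row 1 has {2,3,7,9}; col 2 has {7}; box has {1,3,5,6,7,8} → only 4 remains.
G5 = 2: row 5 has {}; col 7 has {4,6,7,8,9}; box has {1,3,4,5,9} → only 2 remains.
E6 = 8: row 6 has {1,2,3,4,5,6,7,9}; col 5 has {2,5,7}; box has {5,6,7,9} → only 8 remains.
H7 = 1: row 7 has {2,4,6,7,8,9}; col 8 has {3,4,5,9}; box has {2,4,5,6,7,8} → only 1 remains.
E8 = 3: row 8 has {1,2,4,6}; col 5 has {2,5,7,8}; box has {1,2,4,6,7,8,9} → only 3 remains.
F8 = 5: row 8 has {1,2,3,4,6}; col 6 has {2,4,6,7,8,9}; box has {1,2,3,4,6,7,8,9} → only 5 remains.
G9 = 3: row 9 has {2,5,6,7,8}; col 7 has {2,4,6,7,8,9}; box has {1,2,4,5,6,7,8} → only 3 remains.
J9 = 9: row 9 has {2,3,5,6,7,8}; col 9 has {1,2,5,7}; box has {1,2,3,4,5,6,7,8} → only 9 remains.
E2 = 9: row 2 has {1,6,7}; col 5 has {2,3,5,7,8}; box has {2,4,7} → only 9 remains.
F2 = 3: row 2 has {1,6,7,9}; col 6 has {2,4,5,6,7,8,9}; box has {2,4,7,9} → only 3 remains.
G3 = 1: row 3 has {4,5,7,8}; col 7 has {2,3,4,6,7,8,9}; box has {7,9} → only 1 remains.
D5 = 3: row 5 has {2}; col 4 has {1,4,6,7,9}; box has {5,6,7,8,9} → only 3 remains.
F5 = 1: row 5 has {2,3}; col 6 has {2,3,4,5,6,7,8,9}; box has {3,5,6,7,8,9} → only 1 remains.
C8 = 9: row 8 has {1,2,3,4,5,6}; col 3 has {1,2,6,7,8}; box has {2,6} → only 9 remains.
A9 = 4: row 9 has {2,3,5,6,7,8,9}; col 1 has {1,2,3,5,6}; box has {2,6,9} → only 4 remains.
B9 = 1: row 9 has {2,3,4,5,6,7,8,9}; col 2 has {4,7}; box has {2,4,6,9} → only 1 remains.

412678359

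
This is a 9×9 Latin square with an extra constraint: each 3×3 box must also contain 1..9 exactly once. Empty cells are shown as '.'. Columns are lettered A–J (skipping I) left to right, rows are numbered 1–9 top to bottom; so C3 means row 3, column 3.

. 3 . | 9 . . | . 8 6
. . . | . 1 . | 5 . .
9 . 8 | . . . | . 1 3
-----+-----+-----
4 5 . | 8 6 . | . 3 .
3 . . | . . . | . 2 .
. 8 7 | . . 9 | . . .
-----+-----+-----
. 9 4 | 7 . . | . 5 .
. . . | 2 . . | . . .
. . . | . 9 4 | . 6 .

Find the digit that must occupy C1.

5

H6 = 4: row 6 has {7,8,9}; col 8 has {1,2,3,5,6,8}; box has {2,3} → only 4 remains.
F2 = 8: in row 2, 8 can only go here (every other open cell in that row sees an 8).
D2 = 3: in row 2, 3 can only go here (every other open cell in that row sees a 3).
E6 = 3: in row 6, 3 can only go here (every other open cell in that row sees a 3).
E7 = 8: row 7 has {4,5,7,9}; col 5 has {1,3,6,9}; box has {2,4,7,9} → only 8 remains.
E8 = 5: row 8 has {2}; col 5 has {1,3,6,8,9}; box has {2,4,7,8,9} → only 5 remains.
D9 = 1: row 9 has {4,6,9}; col 4 has {2,3,7,8,9}; box has {2,4,5,7,8,9} → only 1 remains.
D6 = 5: row 6 has {3,4,7,8,9}; col 4 has {1,2,3,7,8,9}; box has {3,6,8,9} → only 5 remains.
J6 = 1: row 6 has {3,4,5,7,8,9}; col 9 has {3,6}; box has {2,3,4} → only 1 remains.
J7 = 2: row 7 has {4,5,7,8,9}; col 9 has {1,3,6}; box has {5,6} → only 2 remains.
D5 = 4: row 5 has {2,3}; col 4 has {1,2,3,5,7,8,9}; box has {3,5,6,8,9} → only 4 remains.
E5 = 7: row 5 has {2,3,4}; col 5 has {1,3,5,6,8,9}; box has {3,4,5,6,8,9} → only 7 remains.
F5 = 1: row 5 has {2,3,4,7}; col 6 has {4,8,9}; box has {3,4,5,6,7,8,9} → only 1 remains.
G6 = 6: row 6 has {1,3,4,5,7,8,9}; col 7 has {5}; box has {1,2,3,4} → only 6 remains.
D3 = 6: row 3 has {1,3,8,9}; col 4 has {1,2,3,4,5,7,8,9}; box has {1,3,8,9} → only 6 remains.
F4 = 2: row 4 has {3,4,5,6,8}; col 6 has {1,4,8,9}; box has {1,3,4,5,6,7,8,9} → only 2 remains.
B5 = 6: row 5 has {1,2,3,4,7}; col 2 has {3,5,8,9}; box has {3,4,5,7,8} → only 6 remains.
C5 = 9: row 5 has {1,2,3,4,6,7}; col 3 has {4,7,8}; box has {3,4,5,6,7,8} → only 9 remains.
G5 = 8: row 5 has {1,2,3,4,6,7,9}; col 7 has {5,6}; box has {1,2,3,4,6} → only 8 remains.
J5 = 5: row 5 has {1,2,3,4,6,7,8,9}; col 9 has {1,2,3,6}; box has {1,2,3,4,6,8} → only 5 remains.
A6 = 2: row 6 has {1,3,4,5,6,7,8,9}; col 1 has {3,4,9}; box has {3,4,5,6,7,8,9} → only 2 remains.
C4 = 1: row 4 has {2,3,4,5,6,8}; col 3 has {4,7,8,9}; box has {2,3,4,5,6,7,8,9} → only 1 remains.
A1 = 1: in row 1, 1 can only go here (every other open cell in that row sees a 1).
A7 = 6: row 7 has {2,4,5,7,8,9}; col 1 has {1,2,3,4,9}; box has {4,9} → only 6 remains.
F7 = 3: row 7 has {2,4,5,6,7,8,9}; col 6 has {1,2,4,8,9}; box has {1,2,4,5,7,8,9} → only 3 remains.
G7 = 1: row 7 has {2,3,4,5,6,7,8,9}; col 7 has {5,6,8}; box has {2,5,6} → only 1 remains.
C8 = 3: row 8 has {2,5}; col 3 has {1,4,7,8,9}; box has {4,6,9} → only 3 remains.
F8 = 6: row 8 has {2,3,5}; col 6 has {1,2,3,4,8,9}; box has {1,2,3,4,5,7,8,9} → only 6 remains.
A2 = 7: row 2 has {1,3,5,8}; col 1 has {1,2,3,4,6,9}; box has {1,3,8,9} → only 7 remains.
H2 = 9: row 2 has {1,3,5,7,8}; col 8 has {1,2,3,4,5,6,8}; box has {1,3,5,6,8} → only 9 remains.
J2 = 4: row 2 has {1,3,5,7,8,9}; col 9 has {1,2,3,5,6}; box has {1,3,5,6,8,9} → only 4 remains.
A8 = 8: row 8 has {2,3,5,6}; col 1 has {1,2,3,4,6,7,9}; box has {3,4,6,9} → only 8 remains.
H8 = 7: row 8 has {2,3,5,6,8}; col 8 has {1,2,3,4,5,6,8,9}; box has {1,2,5,6} → only 7 remains.
J8 = 9: row 8 has {2,3,5,6,7,8}; col 9 has {1,2,3,4,5,6}; box has {1,2,5,6,7} → only 9 remains.
A9 = 5: row 9 has {1,4,6,9}; col 1 has {1,2,3,4,6,7,8,9}; box has {3,4,6,8,9} → only 5 remains.
C9 = 2: row 9 has {1,4,5,6,9}; col 3 has {1,3,4,7,8,9}; box has {3,4,5,6,8,9} → only 2 remains.
G9 = 3: row 9 has {1,2,4,5,6,9}; col 7 has {1,5,6,8}; box has {1,2,5,6,7,9} → only 3 remains.
J9 = 8: row 9 has {1,2,3,4,5,6,9}; col 9 has {1,2,3,4,5,6,9}; box has {1,2,3,5,6,7,9} → only 8 remains.
C1 = 5: row 1 has {1,3,6,8,9}; col 3 has {1,2,3,4,7,8,9}; box has {1,3,7,8,9} → only 5 remains.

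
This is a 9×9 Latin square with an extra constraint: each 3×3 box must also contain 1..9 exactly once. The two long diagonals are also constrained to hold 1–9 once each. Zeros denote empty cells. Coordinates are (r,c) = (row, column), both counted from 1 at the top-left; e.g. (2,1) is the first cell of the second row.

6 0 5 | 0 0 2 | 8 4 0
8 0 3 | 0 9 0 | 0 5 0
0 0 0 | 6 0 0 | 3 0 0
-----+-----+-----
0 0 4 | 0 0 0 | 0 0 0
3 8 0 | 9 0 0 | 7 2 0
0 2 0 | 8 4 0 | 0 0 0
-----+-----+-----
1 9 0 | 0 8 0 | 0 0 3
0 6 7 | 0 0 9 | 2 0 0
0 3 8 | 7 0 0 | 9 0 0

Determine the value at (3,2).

4

(5,5) = 1: row 5 has {2,3,7,8,9}; col 5 has {4,8,9}; box has {4,8,9}; main diagonal has {6}; anti-diagonal has {3,5,6,8} → only 1 remains.
(7,3) = 2: row 7 has {1,3,8,9}; col 3 has {3,4,5,7,8}; box has {1,3,6,7,8,9}; anti-diagonal has {1,3,5,6,8} → only 2 remains.
(8,8) = 8: row 8 has {2,6,7,9}; col 8 has {2,4,5}; box has {2,3,9}; main diagonal has {1,6} → only 8 remains.
(9,1) = 4: row 9 has {3,7,8,9}; col 1 has {1,3,6,8}; box has {1,2,3,6,7,8,9}; anti-diagonal has {1,2,3,5,6,8} → only 4 remains.
(9,9) = 5: row 9 has {3,4,7,8,9}; col 9 has {3}; box has {2,3,8,9}; main diagonal has {1,6,8} → only 5 remains.
(3,3) = 9: row 3 has {3,6}; col 3 has {2,3,4,5,7,8}; box has {3,5,6,8}; main diagonal has {1,5,6,8} → only 9 remains.
(4,6) = 7: row 4 has {4}; col 6 has {2,9}; box has {1,4,8,9}; anti-diagonal has {1,2,3,4,5,6,8} → only 7 remains.
(5,3) = 6: row 5 has {1,2,3,7,8,9}; col 3 has {2,3,4,5,7,8,9}; box has {2,3,4,8} → only 6 remains.
(5,6) = 5: row 5 has {1,2,3,6,7,8,9}; col 6 has {2,7,9}; box has {1,4,7,8,9} → only 5 remains.
(5,9) = 4: row 5 has {1,2,3,5,6,7,8,9}; col 9 has {3,5}; box has {2,7} → only 4 remains.
(6,3) = 1: row 6 has {2,4,8}; col 3 has {2,3,4,5,6,7,8,9}; box has {2,3,4,6,8} → only 1 remains.
(6,6) = 3: row 6 has {1,2,4,8}; col 6 has {2,5,7,9}; box has {1,4,5,7,8,9}; main diagonal has {1,5,6,8,9} → only 3 remains.
(7,7) = 4: row 7 has {1,2,3,8,9}; col 7 has {2,3,7,8,9}; box has {2,3,5,8,9}; main diagonal has {1,3,5,6,8,9} → only 4 remains.
(8,1) = 5: row 8 has {2,6,7,8,9}; col 1 has {1,3,4,6,8}; box has {1,2,3,4,6,7,8,9} → only 5 remains.
(8,5) = 3: row 8 has {2,5,6,7,8,9}; col 5 has {1,4,8,9}; box has {7,8,9} → only 3 remains.
(8,9) = 1: row 8 has {2,3,5,6,7,8,9}; col 9 has {3,4,5}; box has {2,3,4,5,8,9} → only 1 remains.
(9,8) = 6: row 9 has {3,4,5,7,8,9}; col 8 has {2,4,5,8}; box has {1,2,3,4,5,8,9} → only 6 remains.
(1,5) = 7: row 1 has {2,4,5,6,8}; col 5 has {1,3,4,8,9}; box has {2,6,9} → only 7 remains.
(1,9) = 9: row 1 has {2,4,5,6,7,8}; col 9 has {1,3,4,5}; box has {3,4,5,8}; anti-diagonal has {1,2,3,4,5,6,7,8} → only 9 remains.
(2,2) = 7: row 2 has {3,5,8,9}; col 2 has {2,3,6,8,9}; box has {3,5,6,8,9}; main diagonal has {1,3,4,5,6,8,9} → only 7 remains.
(3,1) = 2: row 3 has {3,6,9}; col 1 has {1,3,4,5,6,8}; box has {3,5,6,7,8,9} → only 2 remains.
(3,5) = 5: row 3 has {2,3,6,9}; col 5 has {1,3,4,7,8,9}; box has {2,6,7,9} → only 5 remains.
(3,9) = 7: row 3 has {2,3,5,6,9}; col 9 has {1,3,4,5,9}; box has {3,4,5,8,9} → only 7 remains.
(4,1) = 9: row 4 has {4,7}; col 1 has {1,2,3,4,5,6,8}; box has {1,2,3,4,6,8} → only 9 remains.
(4,2) = 5: row 4 has {4,7,9}; col 2 has {2,3,6,7,8,9}; box has {1,2,3,4,6,8,9} → only 5 remains.
(4,4) = 2: row 4 has {4,5,7,9}; col 4 has {6,7,8,9}; box has {1,3,4,5,7,8,9}; main diagonal has {1,3,4,5,6,7,8,9} → only 2 remains.
(4,5) = 6: row 4 has {2,4,5,7,9}; col 5 has {1,3,4,5,7,8,9}; box has {1,2,3,4,5,7,8,9} → only 6 remains.
(4,7) = 1: row 4 has {2,4,5,6,7,9}; col 7 has {2,3,4,7,8,9}; box has {2,4,7} → only 1 remains.
(4,8) = 3: row 4 has {1,2,4,5,6,7,9}; col 8 has {2,4,5,6,8}; box has {1,2,4,7} → only 3 remains.
(4,9) = 8: row 4 has {1,2,3,4,5,6,7,9}; col 9 has {1,3,4,5,7,9}; box has {1,2,3,4,7} → only 8 remains.
(6,1) = 7: row 6 has {1,2,3,4,8}; col 1 has {1,2,3,4,5,6,8,9}; box has {1,2,3,4,5,6,8,9} → only 7 remains.
(6,8) = 9: row 6 has {1,2,3,4,7,8}; col 8 has {2,3,4,5,6,8}; box has {1,2,3,4,7,8} → only 9 remains.
(6,9) = 6: row 6 has {1,2,3,4,7,8,9}; col 9 has {1,3,4,5,7,8,9}; box has {1,2,3,4,7,8,9} → only 6 remains.
(7,4) = 5: row 7 has {1,2,3,4,8,9}; col 4 has {2,6,7,8,9}; box has {3,7,8,9} → only 5 remains.
(7,6) = 6: row 7 has {1,2,3,4,5,8,9}; col 6 has {2,3,5,7,9}; box has {3,5,7,8,9} → only 6 remains.
(7,8) = 7: row 7 has {1,2,3,4,5,6,8,9}; col 8 has {2,3,4,5,6,8,9}; box has {1,2,3,4,5,6,8,9} → only 7 remains.
(8,4) = 4: row 8 has {1,2,3,5,6,7,8,9}; col 4 has {2,5,6,7,8,9}; box has {3,5,6,7,8,9} → only 4 remains.
(9,5) = 2: row 9 has {3,4,5,6,7,8,9}; col 5 has {1,3,4,5,6,7,8,9}; box has {3,4,5,6,7,8,9} → only 2 remains.
(9,6) = 1: row 9 has {2,3,4,5,6,7,8,9}; col 6 has {2,3,5,6,7,9}; box has {2,3,4,5,6,7,8,9} → only 1 remains.
(1,2) = 1: row 1 has {2,4,5,6,7,8,9}; col 2 has {2,3,5,6,7,8,9}; box has {2,3,5,6,7,8,9} → only 1 remains.
(1,4) = 3: row 1 has {1,2,4,5,6,7,8,9}; col 4 has {2,4,5,6,7,8,9}; box has {2,5,6,7,9} → only 3 remains.
(2,4) = 1: row 2 has {3,5,7,8,9}; col 4 has {2,3,4,5,6,7,8,9}; box has {2,3,5,6,7,9} → only 1 remains.
(2,6) = 4: row 2 has {1,3,5,7,8,9}; col 6 has {1,2,3,5,6,7,9}; box has {1,2,3,5,6,7,9} → only 4 remains.
(2,7) = 6: row 2 has {1,3,4,5,7,8,9}; col 7 has {1,2,3,4,7,8,9}; box has {3,4,5,7,8,9} → only 6 remains.
(2,9) = 2: row 2 has {1,3,4,5,6,7,8,9}; col 9 has {1,3,4,5,6,7,8,9}; box has {3,4,5,6,7,8,9} → only 2 remains.
(3,2) = 4: row 3 has {2,3,5,6,7,9}; col 2 has {1,2,3,5,6,7,8,9}; box has {1,2,3,5,6,7,8,9} → only 4 remains.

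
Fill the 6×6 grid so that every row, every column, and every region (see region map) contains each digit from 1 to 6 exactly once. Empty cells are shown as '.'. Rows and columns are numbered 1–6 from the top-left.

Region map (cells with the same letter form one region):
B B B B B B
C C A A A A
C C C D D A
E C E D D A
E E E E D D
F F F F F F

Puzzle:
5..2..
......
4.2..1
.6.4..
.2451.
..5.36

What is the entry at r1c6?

4

r5c6 = 3 (sole candidate).
r6c4 = 1 (sole candidate).
r1c6 = 4: row 1 has {2,5}; col 6 has {1,3,6}; region has {2,5} → only 4 remains.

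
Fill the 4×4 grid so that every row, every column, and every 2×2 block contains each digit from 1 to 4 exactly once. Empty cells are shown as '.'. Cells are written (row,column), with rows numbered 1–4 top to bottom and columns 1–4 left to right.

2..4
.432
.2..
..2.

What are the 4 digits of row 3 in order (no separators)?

(1,3) = 1 (sole candidate).
(2,1) = 1 (sole candidate).
(3,3) = 4: row 3 has {2}; col 3 has {1,2,3}; box has {2} → only 4 remains.
(1,2) = 3 (sole candidate).
(3,1) = 3: row 3 has {2,4}; col 1 has {1,2}; box has {2} → only 3 remains.
(3,4) = 1: row 3 has {2,3,4}; col 4 has {2,4}; box has {2,4} → only 1 remains.

3241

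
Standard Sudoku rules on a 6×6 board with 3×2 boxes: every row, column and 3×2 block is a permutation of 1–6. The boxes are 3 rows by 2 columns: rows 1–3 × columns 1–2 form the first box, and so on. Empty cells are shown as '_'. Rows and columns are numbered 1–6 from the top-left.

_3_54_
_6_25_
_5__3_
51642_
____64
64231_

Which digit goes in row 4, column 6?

3

row 1, column 3 = 1 (sole candidate).
row 2, column 6 = 1 (sole candidate).
row 3, column 3 = 4 (sole candidate).
row 3, column 4 = 6 (sole candidate).
row 3, column 6 = 2 (sole candidate).
row 4, column 6 = 3: row 4 has {1,2,4,5,6}; col 6 has {1,2,4}; box has {1,2,4,6} → only 3 remains.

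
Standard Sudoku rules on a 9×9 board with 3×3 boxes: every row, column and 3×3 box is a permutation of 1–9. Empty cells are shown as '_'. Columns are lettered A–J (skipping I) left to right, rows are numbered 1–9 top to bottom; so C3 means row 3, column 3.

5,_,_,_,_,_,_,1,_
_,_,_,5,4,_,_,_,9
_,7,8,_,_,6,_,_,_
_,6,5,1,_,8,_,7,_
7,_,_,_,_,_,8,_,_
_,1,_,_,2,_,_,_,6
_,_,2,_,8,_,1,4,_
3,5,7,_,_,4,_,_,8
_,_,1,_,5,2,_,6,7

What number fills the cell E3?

B7 = 9 (sole candidate).
A7 = 6 (sole candidate).
D1 = 8 (hidden single in row 1).
H2 = 8 (hidden single in row 2).
J5 = 1 (hidden single in row 5).
A6 = 8 (hidden single in row 6).
A9 = 4 (sole candidate).
B9 = 8 (sole candidate).
J7 = 5 (hidden single in row 7).
E8 = 1 (hidden single in row 8).
A3 = 1 (hidden single in row 3).
A2 = 2 (sole candidate).
B2 = 3 (sole candidate).
C2 = 6 (sole candidate).
G2 = 7 (sole candidate).
A4 = 9 (sole candidate).
E4 = 3 (sole candidate).
B1 = 4 (sole candidate).
C1 = 9 (sole candidate).
E1 = 7 (sole candidate).
F1 = 3 (sole candidate).
J1 = 2 (sole candidate).
F2 = 1 (sole candidate).
E3 = 9: row 3 has {1,6,7,8}; col 5 has {1,2,3,4,5,7,8}; box has {1,3,4,5,6,7,8} → only 9 remains.

9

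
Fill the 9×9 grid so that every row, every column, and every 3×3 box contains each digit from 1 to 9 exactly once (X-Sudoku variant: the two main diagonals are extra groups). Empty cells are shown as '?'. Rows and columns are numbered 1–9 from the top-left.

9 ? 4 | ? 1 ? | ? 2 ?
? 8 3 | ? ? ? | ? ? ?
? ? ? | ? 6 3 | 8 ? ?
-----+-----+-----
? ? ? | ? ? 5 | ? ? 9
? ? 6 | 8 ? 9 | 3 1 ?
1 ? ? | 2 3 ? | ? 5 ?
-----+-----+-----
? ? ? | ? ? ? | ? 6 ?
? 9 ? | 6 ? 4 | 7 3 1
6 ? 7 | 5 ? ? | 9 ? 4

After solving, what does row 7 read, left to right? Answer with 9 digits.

841397265

row 1, column 4 = 7: row 1 has {1,2,4,9}; col 4 has {2,5,6,8}; box has {1,3,6} → only 7 remains.
row 1, column 6 = 8: row 1 has {1,2,4,7,9}; col 6 has {3,4,5,9}; box has {1,3,6,7} → only 8 remains.
row 1, column 9 = 3: row 1 has {1,2,4,7,8,9}; col 9 has {1,4,9}; box has {2,8}; anti-diagonal has {2,5,6,8,9} → only 3 remains.
row 2, column 6 = 2: row 2 has {3,8}; col 6 has {3,4,5,8,9}; box has {1,3,6,7,8} → only 2 remains.
row 4, column 4 = 1: row 4 has {5,9}; col 4 has {2,5,6,7,8}; box has {2,3,5,8,9}; main diagonal has {3,4,8,9} → only 1 remains.
row 5, column 5 = 7: row 5 has {1,3,6,8,9}; col 5 has {1,3,6}; box has {1,2,3,5,8,9}; main diagonal has {1,3,4,8,9}; anti-diagonal has {2,3,5,6,8,9} → only 7 remains.
row 5, column 9 = 2: row 5 has {1,3,6,7,8,9}; col 9 has {1,3,4,9}; box has {1,3,5,9} → only 2 remains.
row 6, column 6 = 6: row 6 has {1,2,3,5}; col 6 has {2,3,4,5,8,9}; box has {1,2,3,5,7,8,9}; main diagonal has {1,3,4,7,8,9} → only 6 remains.
row 6, column 7 = 4: row 6 has {1,2,3,5,6}; col 7 has {3,7,8,9}; box has {1,2,3,5,9} → only 4 remains.
row 7, column 3 = 1: row 7 has {6}; col 3 has {3,4,6,7}; box has {6,7,9}; anti-diagonal has {2,3,5,6,7,8,9} → only 1 remains.
row 7, column 6 = 7: row 7 has {1,6}; col 6 has {2,3,4,5,6,8,9}; box has {4,5,6} → only 7 remains.
row 9, column 6 = 1: row 9 has {4,5,6,7,9}; col 6 has {2,3,4,5,6,7,8,9}; box has {4,5,6,7} → only 1 remains.
row 9, column 8 = 8: row 9 has {1,4,5,6,7,9}; col 8 has {1,2,3,5,6}; box has {1,3,4,6,7,9} → only 8 remains.
row 2, column 8 = 4: row 2 has {2,3,8}; col 8 has {1,2,3,5,6,8}; box has {2,3,8}; anti-diagonal has {1,2,3,5,6,7,8,9} → only 4 remains.
row 4, column 5 = 4: row 4 has {1,5,9}; col 5 has {1,3,6,7}; box has {1,2,3,5,6,7,8,9} → only 4 remains.
row 4, column 7 = 6: row 4 has {1,4,5,9}; col 7 has {3,4,7,8,9}; box has {1,2,3,4,5,9} → only 6 remains.
row 4, column 8 = 7: row 4 has {1,4,5,6,9}; col 8 has {1,2,3,4,5,6,8}; box has {1,2,3,4,5,6,9} → only 7 remains.
row 6, column 2 = 7: row 6 has {1,2,3,4,5,6}; col 2 has {8,9}; box has {1,6} → only 7 remains.
row 6, column 9 = 8: row 6 has {1,2,3,4,5,6,7}; col 9 has {1,2,3,4,9}; box has {1,2,3,4,5,6,7,9} → only 8 remains.
row 7, column 9 = 5: row 7 has {1,6,7}; col 9 has {1,2,3,4,8,9}; box has {1,3,4,6,7,8,9} → only 5 remains.
row 9, column 5 = 2: row 9 has {1,4,5,6,7,8,9}; col 5 has {1,3,4,6,7}; box has {1,4,5,6,7} → only 2 remains.
row 1, column 7 = 5: row 1 has {1,2,3,4,7,8,9}; col 7 has {3,4,6,7,8,9}; box has {2,3,4,8} → only 5 remains.
row 2, column 4 = 9: row 2 has {2,3,4,8}; col 4 has {1,2,5,6,7,8}; box has {1,2,3,6,7,8} → only 9 remains.
row 2, column 5 = 5: row 2 has {2,3,4,8,9}; col 5 has {1,2,3,4,6,7}; box has {1,2,3,6,7,8,9} → only 5 remains.
row 2, column 7 = 1: row 2 has {2,3,4,5,8,9}; col 7 has {3,4,5,6,7,8,9}; box has {2,3,4,5,8} → only 1 remains.
row 3, column 4 = 4: row 3 has {3,6,8}; col 4 has {1,2,5,6,7,8,9}; box has {1,2,3,5,6,7,8,9} → only 4 remains.
row 3, column 8 = 9: row 3 has {3,4,6,8}; col 8 has {1,2,3,4,5,6,7,8}; box has {1,2,3,4,5,8} → only 9 remains.
row 3, column 9 = 7: row 3 has {3,4,6,8,9}; col 9 has {1,2,3,4,5,8,9}; box has {1,2,3,4,5,8,9} → only 7 remains.
row 6, column 3 = 9: row 6 has {1,2,3,4,5,6,7,8}; col 3 has {1,3,4,6,7}; box has {1,6,7} → only 9 remains.
row 7, column 4 = 3: row 7 has {1,5,6,7}; col 4 has {1,2,4,5,6,7,8,9}; box has {1,2,4,5,6,7} → only 3 remains.
row 7, column 7 = 2: row 7 has {1,3,5,6,7}; col 7 has {1,3,4,5,6,7,8,9}; box has {1,3,4,5,6,7,8,9}; main diagonal has {1,3,4,6,7,8,9} → only 2 remains.
row 8, column 5 = 8: row 8 has {1,3,4,6,7,9}; col 5 has {1,2,3,4,5,6,7}; box has {1,2,3,4,5,6,7} → only 8 remains.
row 9, column 2 = 3: row 9 has {1,2,4,5,6,7,8,9}; col 2 has {7,8,9}; box has {1,6,7,9} → only 3 remains.
row 1, column 2 = 6: row 1 has {1,2,3,4,5,7,8,9}; col 2 has {3,7,8,9}; box has {3,4,8,9} → only 6 remains.
row 2, column 1 = 7: row 2 has {1,2,3,4,5,8,9}; col 1 has {1,6,9}; box has {3,4,6,8,9} → only 7 remains.
row 2, column 9 = 6: row 2 has {1,2,3,4,5,7,8,9}; col 9 has {1,2,3,4,5,7,8,9}; box has {1,2,3,4,5,7,8,9} → only 6 remains.
row 3, column 3 = 5: row 3 has {3,4,6,7,8,9}; col 3 has {1,3,4,6,7,9}; box has {3,4,6,7,8,9}; main diagonal has {1,2,3,4,6,7,8,9} → only 5 remains.
row 4, column 2 = 2: row 4 has {1,4,5,6,7,9}; col 2 has {3,6,7,8,9}; box has {1,6,7,9} → only 2 remains.
row 4, column 3 = 8: row 4 has {1,2,4,5,6,7,9}; col 3 has {1,3,4,5,6,7,9}; box has {1,2,6,7,9} → only 8 remains.
row 7, column 2 = 4: row 7 has {1,2,3,5,6,7}; col 2 has {2,3,6,7,8,9}; box has {1,3,6,7,9} → only 4 remains.
row 7, column 5 = 9: row 7 has {1,2,3,4,5,6,7}; col 5 has {1,2,3,4,5,6,7,8}; box has {1,2,3,4,5,6,7,8} → only 9 remains.
row 8, column 3 = 2: row 8 has {1,3,4,6,7,8,9}; col 3 has {1,3,4,5,6,7,8,9}; box has {1,3,4,6,7,9} → only 2 remains.
row 3, column 1 = 2: row 3 has {3,4,5,6,7,8,9}; col 1 has {1,6,7,9}; box has {3,4,5,6,7,8,9} → only 2 remains.
row 3, column 2 = 1: row 3 has {2,3,4,5,6,7,8,9}; col 2 has {2,3,4,6,7,8,9}; box has {2,3,4,5,6,7,8,9} → only 1 remains.
row 4, column 1 = 3: row 4 has {1,2,4,5,6,7,8,9}; col 1 has {1,2,6,7,9}; box has {1,2,6,7,8,9} → only 3 remains.
row 5, column 2 = 5: row 5 has {1,2,3,6,7,8,9}; col 2 has {1,2,3,4,6,7,8,9}; box has {1,2,3,6,7,8,9} → only 5 remains.
row 7, column 1 = 8: row 7 has {1,2,3,4,5,6,7,9}; col 1 has {1,2,3,6,7,9}; box has {1,2,3,4,6,7,9} → only 8 remains.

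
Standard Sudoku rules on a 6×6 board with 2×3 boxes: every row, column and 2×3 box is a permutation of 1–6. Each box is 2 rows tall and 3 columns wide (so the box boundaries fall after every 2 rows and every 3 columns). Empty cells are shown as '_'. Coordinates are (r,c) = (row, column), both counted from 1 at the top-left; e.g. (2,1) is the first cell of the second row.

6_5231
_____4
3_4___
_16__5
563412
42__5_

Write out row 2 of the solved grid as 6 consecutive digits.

(1,2) = 4: row 1 has {1,2,3,5,6}; col 2 has {1,2,6}; box has {5,6} → only 4 remains.
(2,2) = 3: row 2 has {4}; col 2 has {1,2,4,6}; box has {4,5,6} → only 3 remains.
(2,5) = 6: row 2 has {3,4}; col 5 has {1,3,5}; box has {1,2,3,4} → only 6 remains.
(3,2) = 5: row 3 has {3,4}; col 2 has {1,2,3,4,6}; box has {1,3,4,6} → only 5 remains.
(3,5) = 2: row 3 has {3,4,5}; col 5 has {1,3,5,6}; box has {5} → only 2 remains.
(3,6) = 6: row 3 has {2,3,4,5}; col 6 has {1,2,4,5}; box has {2,5} → only 6 remains.
(4,1) = 2: row 4 has {1,5,6}; col 1 has {3,4,5,6}; box has {1,3,4,5,6} → only 2 remains.
(4,4) = 3: row 4 has {1,2,5,6}; col 4 has {2,4}; box has {2,5,6} → only 3 remains.
(4,5) = 4: row 4 has {1,2,3,5,6}; col 5 has {1,2,3,5,6}; box has {2,3,5,6} → only 4 remains.
(6,3) = 1: row 6 has {2,4,5}; col 3 has {3,4,5,6}; box has {2,3,4,5,6} → only 1 remains.
(6,4) = 6: row 6 has {1,2,4,5}; col 4 has {2,3,4}; box has {1,2,4,5} → only 6 remains.
(6,6) = 3: row 6 has {1,2,4,5,6}; col 6 has {1,2,4,5,6}; box has {1,2,4,5,6} → only 3 remains.
(2,1) = 1: row 2 has {3,4,6}; col 1 has {2,3,4,5,6}; box has {3,4,5,6} → only 1 remains.
(2,3) = 2: row 2 has {1,3,4,6}; col 3 has {1,3,4,5,6}; box has {1,3,4,5,6} → only 2 remains.
(2,4) = 5: row 2 has {1,2,3,4,6}; col 4 has {2,3,4,6}; box has {1,2,3,4,6} → only 5 remains.

132564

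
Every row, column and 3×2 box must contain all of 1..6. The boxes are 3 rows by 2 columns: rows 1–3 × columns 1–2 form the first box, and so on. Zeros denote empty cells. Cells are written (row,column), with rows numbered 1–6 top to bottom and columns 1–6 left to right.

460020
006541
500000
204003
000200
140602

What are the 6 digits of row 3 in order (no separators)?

(1,6) = 5: row 1 has {2,4,6}; col 6 has {1,2,3}; box has {1,2,4} → only 5 remains.
(2,1) = 3: row 2 has {1,4,5,6}; col 1 has {1,2,4,5}; box has {4,5,6} → only 3 remains.
(2,2) = 2: row 2 has {1,3,4,5,6}; col 2 has {4,6}; box has {3,4,5,6} → only 2 remains.
(3,2) = 1: row 3 has {5}; col 2 has {2,4,6}; box has {2,3,4,5,6} → only 1 remains.
(3,6) = 6: row 3 has {1,5}; col 6 has {1,2,3,5}; box has {1,2,4,5} → only 6 remains.
(4,2) = 5: row 4 has {2,3,4}; col 2 has {1,2,4,6}; box has {1,2,4} → only 5 remains.
(4,4) = 1: row 4 has {2,3,4,5}; col 4 has {2,5,6}; box has {2,4,6} → only 1 remains.
(4,5) = 6: row 4 has {1,2,3,4,5}; col 5 has {2,4}; box has {2,3} → only 6 remains.
(5,1) = 6: row 5 has {2}; col 1 has {1,2,3,4,5}; box has {1,2,4,5} → only 6 remains.
(5,2) = 3: row 5 has {2,6}; col 2 has {1,2,4,5,6}; box has {1,2,4,5,6} → only 3 remains.
(5,3) = 5: row 5 has {2,3,6}; col 3 has {4,6}; box has {1,2,4,6} → only 5 remains.
(5,5) = 1: row 5 has {2,3,5,6}; col 5 has {2,4,6}; box has {2,3,6} → only 1 remains.
(5,6) = 4: row 5 has {1,2,3,5,6}; col 6 has {1,2,3,5,6}; box has {1,2,3,6} → only 4 remains.
(6,3) = 3: row 6 has {1,2,4,6}; col 3 has {4,5,6}; box has {1,2,4,5,6} → only 3 remains.
(6,5) = 5: row 6 has {1,2,3,4,6}; col 5 has {1,2,4,6}; box has {1,2,3,4,6} → only 5 remains.
(1,3) = 1: row 1 has {2,4,5,6}; col 3 has {3,4,5,6}; box has {5,6} → only 1 remains.
(1,4) = 3: row 1 has {1,2,4,5,6}; col 4 has {1,2,5,6}; box has {1,5,6} → only 3 remains.
(3,3) = 2: row 3 has {1,5,6}; col 3 has {1,3,4,5,6}; box has {1,3,5,6} → only 2 remains.
(3,4) = 4: row 3 has {1,2,5,6}; col 4 has {1,2,3,5,6}; box has {1,2,3,5,6} → only 4 remains.
(3,5) = 3: row 3 has {1,2,4,5,6}; col 5 has {1,2,4,5,6}; box has {1,2,4,5,6} → only 3 remains.

512436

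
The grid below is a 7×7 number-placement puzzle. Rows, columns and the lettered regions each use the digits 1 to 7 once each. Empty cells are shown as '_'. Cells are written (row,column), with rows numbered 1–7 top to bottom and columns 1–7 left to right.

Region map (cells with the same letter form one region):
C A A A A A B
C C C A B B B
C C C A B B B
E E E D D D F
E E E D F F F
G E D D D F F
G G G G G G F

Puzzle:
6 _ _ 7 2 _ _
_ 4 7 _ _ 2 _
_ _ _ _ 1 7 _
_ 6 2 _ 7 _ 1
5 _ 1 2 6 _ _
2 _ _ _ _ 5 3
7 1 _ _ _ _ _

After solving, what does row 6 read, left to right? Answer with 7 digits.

(3,1) = 3: row 3 has {1,7}; col 1 has {2,5,6,7}; region has {4,6,7} → only 3 remains.
(3,3) = 5: row 3 has {1,3,7}; col 3 has {1,2,7}; region has {3,4,6,7} → only 5 remains.
(4,1) = 4: row 4 has {1,2,6,7}; col 1 has {2,3,5,6,7}; region has {1,2,5,6} → only 4 remains.
(4,6) = 3: row 4 has {1,2,4,6,7}; col 6 has {2,5,7}; region has {2,7} → only 3 remains.
(5,6) = 4: row 5 has {1,2,5,6}; col 6 has {2,3,5,7}; region has {1,3,5,6} → only 4 remains.
(5,7) = 7: row 5 has {1,2,4,5,6}; col 7 has {1,3}; region has {1,3,4,5,6} → only 7 remains.
(6,2) = 7: row 6 has {2,3,5}; col 2 has {1,4,6}; region has {1,2,4,5,6} → only 7 remains.
(6,5) = 4: row 6 has {2,3,5,7}; col 5 has {1,2,6,7}; region has {2,3,7} → only 4 remains.
(7,6) = 6: row 7 has {1,7}; col 6 has {2,3,4,5,7}; region has {1,2,7} → only 6 remains.
(7,7) = 2: row 7 has {1,6,7}; col 7 has {1,3,7}; region has {1,3,4,5,6,7} → only 2 remains.
(1,6) = 1: row 1 has {2,6,7}; col 6 has {2,3,4,5,6,7}; region has {2,7} → only 1 remains.
(2,1) = 1: row 2 has {2,4,7}; col 1 has {2,3,4,5,6,7}; region has {3,4,5,6,7} → only 1 remains.
(3,2) = 2: row 3 has {1,3,5,7}; col 2 has {1,4,6,7}; region has {1,3,4,5,6,7} → only 2 remains.
(4,4) = 5: row 4 has {1,2,3,4,6,7}; col 4 has {2,7}; region has {2,3,4,7} → only 5 remains.
(5,2) = 3: row 5 has {1,2,4,5,6,7}; col 2 has {1,2,4,6,7}; region has {1,2,4,5,6,7} → only 3 remains.
(6,3) = 6: row 6 has {2,3,4,5,7}; col 3 has {1,2,5,7}; region has {2,3,4,5,7} → only 6 remains.
(6,4) = 1: row 6 has {2,3,4,5,6,7}; col 4 has {2,5,7}; region has {2,3,4,5,6,7} → only 1 remains.

2761453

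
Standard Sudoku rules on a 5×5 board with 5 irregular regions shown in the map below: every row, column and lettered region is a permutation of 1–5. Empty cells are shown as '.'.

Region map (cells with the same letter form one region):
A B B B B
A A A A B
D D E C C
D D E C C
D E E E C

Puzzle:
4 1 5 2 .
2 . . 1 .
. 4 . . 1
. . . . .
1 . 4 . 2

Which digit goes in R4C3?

R1C5 = 3: row 1 has {1,2,4,5}; col 5 has {1,2}; region has {1,2,5} → only 3 remains.
R2C3 = 3: row 2 has {1,2}; col 3 has {4,5}; region has {1,2,4} → only 3 remains.
R2C5 = 4: row 2 has {1,2,3}; col 5 has {1,2,3}; region has {1,2,3,5} → only 4 remains.
R3C3 = 2: row 3 has {1,4}; col 3 has {3,4,5}; region has {4} → only 2 remains.
R4C3 = 1: row 4 has {}; col 3 has {2,3,4,5}; region has {2,4} → only 1 remains.

1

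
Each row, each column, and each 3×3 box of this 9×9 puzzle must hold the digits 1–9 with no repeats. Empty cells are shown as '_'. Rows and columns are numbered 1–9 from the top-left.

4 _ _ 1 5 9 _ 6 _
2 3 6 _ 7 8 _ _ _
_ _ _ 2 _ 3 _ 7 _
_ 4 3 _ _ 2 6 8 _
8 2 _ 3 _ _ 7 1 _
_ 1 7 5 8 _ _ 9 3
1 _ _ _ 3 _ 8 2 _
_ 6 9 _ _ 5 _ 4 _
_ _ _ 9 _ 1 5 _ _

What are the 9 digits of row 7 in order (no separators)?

row 1, column 3 = 8: row 1 has {1,4,5,6,9}; col 3 has {3,6,7,9}; box has {2,3,4,6} → only 8 remains.
row 1, column 9 = 2: row 1 has {1,4,5,6,8,9}; col 9 has {3}; box has {6,7} → only 2 remains.
row 2, column 4 = 4: row 2 has {2,3,6,7,8}; col 4 has {1,2,3,5,9}; box has {1,2,3,5,7,8,9} → only 4 remains.
row 2, column 8 = 5: row 2 has {2,3,4,6,7,8}; col 8 has {1,2,4,6,7,8,9}; box has {2,6,7} → only 5 remains.
row 3, column 5 = 6: row 3 has {2,3,7}; col 5 has {3,5,7,8}; box has {1,2,3,4,5,7,8,9} → only 6 remains.
row 4, column 4 = 7: row 4 has {2,3,4,6,8}; col 4 has {1,2,3,4,5,9}; box has {2,3,5,8} → only 7 remains.
row 4, column 9 = 5: row 4 has {2,3,4,6,7,8}; col 9 has {2,3}; box has {1,3,6,7,8,9} → only 5 remains.
row 5, column 3 = 5: row 5 has {1,2,3,7,8}; col 3 has {3,6,7,8,9}; box has {1,2,3,4,7,8} → only 5 remains.
row 5, column 9 = 4: row 5 has {1,2,3,5,7,8}; col 9 has {2,3,5}; box has {1,3,5,6,7,8,9} → only 4 remains.
row 6, column 1 = 6: row 6 has {1,3,5,7,8,9}; col 1 has {1,2,4,8}; box has {1,2,3,4,5,7,8} → only 6 remains.
row 6, column 6 = 4: row 6 has {1,3,5,6,7,8,9}; col 6 has {1,2,3,5,8,9}; box has {2,3,5,7,8} → only 4 remains.
row 6, column 7 = 2: row 6 has {1,3,4,5,6,7,8,9}; col 7 has {5,6,7,8}; box has {1,3,4,5,6,7,8,9} → only 2 remains.
row 7, column 3 = 4: row 7 has {1,2,3,8}; col 3 has {3,5,6,7,8,9}; box has {1,6,9} → only 4 remains.
row 7, column 4 = 6: row 7 has {1,2,3,4,8}; col 4 has {1,2,3,4,5,7,9}; box has {1,3,5,9} → only 6 remains.
row 7, column 6 = 7: row 7 has {1,2,3,4,6,8}; col 6 has {1,2,3,4,5,8,9}; box has {1,3,5,6,9} → only 7 remains.
row 7, column 9 = 9: row 7 has {1,2,3,4,6,7,8}; col 9 has {2,3,4,5}; box has {2,4,5,8} → only 9 remains.
row 8, column 4 = 8: row 8 has {4,5,6,9}; col 4 has {1,2,3,4,5,6,7,9}; box has {1,3,5,6,7,9} → only 8 remains.
row 8, column 5 = 2: row 8 has {4,5,6,8,9}; col 5 has {3,5,6,7,8}; box has {1,3,5,6,7,8,9} → only 2 remains.
row 9, column 3 = 2: row 9 has {1,5,9}; col 3 has {3,4,5,6,7,8,9}; box has {1,4,6,9} → only 2 remains.
row 9, column 5 = 4: row 9 has {1,2,5,9}; col 5 has {2,3,5,6,7,8}; box has {1,2,3,5,6,7,8,9} → only 4 remains.
row 9, column 8 = 3: row 9 has {1,2,4,5,9}; col 8 has {1,2,4,5,6,7,8,9}; box has {2,4,5,8,9} → only 3 remains.
row 1, column 2 = 7: row 1 has {1,2,4,5,6,8,9}; col 2 has {1,2,3,4,6}; box has {2,3,4,6,8} → only 7 remains.
row 1, column 7 = 3: row 1 has {1,2,4,5,6,7,8,9}; col 7 has {2,5,6,7,8}; box has {2,5,6,7} → only 3 remains.
row 2, column 9 = 1: row 2 has {2,3,4,5,6,7,8}; col 9 has {2,3,4,5,9}; box has {2,3,5,6,7} → only 1 remains.
row 3, column 3 = 1: row 3 has {2,3,6,7}; col 3 has {2,3,4,5,6,7,8,9}; box has {2,3,4,6,7,8} → only 1 remains.
row 3, column 9 = 8: row 3 has {1,2,3,6,7}; col 9 has {1,2,3,4,5,9}; box has {1,2,3,5,6,7} → only 8 remains.
row 4, column 1 = 9: row 4 has {2,3,4,5,6,7,8}; col 1 has {1,2,4,6,8}; box has {1,2,3,4,5,6,7,8} → only 9 remains.
row 4, column 5 = 1: row 4 has {2,3,4,5,6,7,8,9}; col 5 has {2,3,4,5,6,7,8}; box has {2,3,4,5,7,8} → only 1 remains.
row 5, column 5 = 9: row 5 has {1,2,3,4,5,7,8}; col 5 has {1,2,3,4,5,6,7,8}; box has {1,2,3,4,5,7,8} → only 9 remains.
row 5, column 6 = 6: row 5 has {1,2,3,4,5,7,8,9}; col 6 has {1,2,3,4,5,7,8,9}; box has {1,2,3,4,5,7,8,9} → only 6 remains.
row 7, column 2 = 5: row 7 has {1,2,3,4,6,7,8,9}; col 2 has {1,2,3,4,6,7}; box has {1,2,4,6,9} → only 5 remains.

154637829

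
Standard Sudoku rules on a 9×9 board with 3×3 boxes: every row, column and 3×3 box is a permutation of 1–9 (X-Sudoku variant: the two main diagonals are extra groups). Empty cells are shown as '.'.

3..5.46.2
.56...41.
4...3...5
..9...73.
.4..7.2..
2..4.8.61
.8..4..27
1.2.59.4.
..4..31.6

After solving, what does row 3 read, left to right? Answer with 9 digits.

r3c3 = 1: row 3 has {3,4,5}; col 3 has {2,4,6,9}; box has {3,4,5,6}; main diagonal has {3,4,5,6,7,8} → only 1 remains.
r4c4 = 2: row 4 has {3,7,9}; col 4 has {4,5}; box has {4,7,8}; main diagonal has {1,3,4,5,6,7,8} → only 2 remains.
r6c5 = 9: row 6 has {1,2,4,6,8}; col 5 has {3,4,5,7}; box has {2,4,7,8} → only 9 remains.
r6c7 = 5: row 6 has {1,2,4,6,8,9}; col 7 has {1,2,4,6,7}; box has {1,2,3,6,7} → only 5 remains.
r7c7 = 9: row 7 has {2,4,7,8}; col 7 has {1,2,4,5,6,7}; box has {1,2,4,6,7}; main diagonal has {1,2,3,4,5,6,7,8} → only 9 remains.
r3c7 = 8: row 3 has {1,3,4,5}; col 7 has {1,2,4,5,6,7,9}; box has {1,2,4,5,6}; anti-diagonal has {1,2,4,7} → only 8 remains.
r8c7 = 3: row 8 has {1,2,4,5,9}; col 7 has {1,2,4,5,6,7,8,9}; box has {1,2,4,6,7,9} → only 3 remains.
r8c9 = 8: row 8 has {1,2,3,4,5,9}; col 9 has {1,2,5,6,7}; box has {1,2,3,4,6,7,9} → only 8 remains.
r9c8 = 5: row 9 has {1,3,4,6}; col 8 has {1,2,3,4,6}; box has {1,2,3,4,6,7,8,9} → only 5 remains.
r4c9 = 4: row 4 has {2,3,7,9}; col 9 has {1,2,5,6,7,8}; box has {1,2,3,5,6,7} → only 4 remains.
r5c9 = 9: row 5 has {2,4,7}; col 9 has {1,2,4,5,6,7,8}; box has {1,2,3,4,5,6,7} → only 9 remains.
r8c2 = 6: row 8 has {1,2,3,4,5,8,9}; col 2 has {4,5,8}; box has {1,2,4,8}; anti-diagonal has {1,2,4,7,8} → only 6 remains.
r8c4 = 7: row 8 has {1,2,3,4,5,6,8,9}; col 4 has {2,4,5}; box has {3,4,5,9} → only 7 remains.
r9c1 = 9: row 9 has {1,3,4,5,6}; col 1 has {1,2,3,4}; box has {1,2,4,6,8}; anti-diagonal has {1,2,4,6,7,8} → only 9 remains.
r9c2 = 7: row 9 has {1,3,4,5,6,9}; col 2 has {4,5,6,8}; box has {1,2,4,6,8,9} → only 7 remains.
r9c4 = 8: row 9 has {1,3,4,5,6,7,9}; col 4 has {2,4,5,7}; box has {3,4,5,7,9} → only 8 remains.
r9c5 = 2: row 9 has {1,3,4,5,6,7,8,9}; col 5 has {3,4,5,7,9}; box has {3,4,5,7,8,9} → only 2 remains.
r1c2 = 9: row 1 has {2,3,4,5,6}; col 2 has {4,5,6,7,8}; box has {1,3,4,5,6} → only 9 remains.
r1c8 = 7: row 1 has {2,3,4,5,6,9}; col 8 has {1,2,3,4,5,6}; box has {1,2,4,5,6,8} → only 7 remains.
r2c4 = 9: row 2 has {1,4,5,6}; col 4 has {2,4,5,7,8}; box has {3,4,5} → only 9 remains.
r2c5 = 8: row 2 has {1,4,5,6,9}; col 5 has {2,3,4,5,7,9}; box has {3,4,5,9} → only 8 remains.
r2c9 = 3: row 2 has {1,4,5,6,8,9}; col 9 has {1,2,4,5,6,7,8,9}; box has {1,2,4,5,6,7,8} → only 3 remains.
r3c2 = 2: row 3 has {1,3,4,5,8}; col 2 has {4,5,6,7,8,9}; box has {1,3,4,5,6,9} → only 2 remains.
r3c4 = 6: row 3 has {1,2,3,4,5,8}; col 4 has {2,4,5,7,8,9}; box has {3,4,5,8,9} → only 6 remains.
r3c6 = 7: row 3 has {1,2,3,4,5,6,8}; col 6 has {3,4,8,9}; box has {3,4,5,6,8,9} → only 7 remains.
r3c8 = 9: row 3 has {1,2,3,4,5,6,7,8}; col 8 has {1,2,3,4,5,6,7}; box has {1,2,3,4,5,6,7,8} → only 9 remains.

421637895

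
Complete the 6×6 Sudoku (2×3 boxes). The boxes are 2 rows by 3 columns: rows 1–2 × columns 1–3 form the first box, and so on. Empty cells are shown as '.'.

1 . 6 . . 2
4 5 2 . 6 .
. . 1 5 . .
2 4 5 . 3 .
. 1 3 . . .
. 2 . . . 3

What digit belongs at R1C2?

3

R1C2 = 3: row 1 has {1,2,6}; col 2 has {1,2,4,5}; box has {1,2,4,5,6} → only 3 remains.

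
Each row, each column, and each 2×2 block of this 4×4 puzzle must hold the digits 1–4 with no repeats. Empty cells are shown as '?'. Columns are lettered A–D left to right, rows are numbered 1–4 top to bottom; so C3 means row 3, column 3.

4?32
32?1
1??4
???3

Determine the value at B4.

4

B1 = 1 (sole candidate).
C2 = 4 (sole candidate).
B3 = 3 (sole candidate).
C3 = 2 (sole candidate).
A4 = 2 (sole candidate).
B4 = 4: row 4 has {2,3}; col 2 has {1,2,3}; box has {1,2,3} → only 4 remains.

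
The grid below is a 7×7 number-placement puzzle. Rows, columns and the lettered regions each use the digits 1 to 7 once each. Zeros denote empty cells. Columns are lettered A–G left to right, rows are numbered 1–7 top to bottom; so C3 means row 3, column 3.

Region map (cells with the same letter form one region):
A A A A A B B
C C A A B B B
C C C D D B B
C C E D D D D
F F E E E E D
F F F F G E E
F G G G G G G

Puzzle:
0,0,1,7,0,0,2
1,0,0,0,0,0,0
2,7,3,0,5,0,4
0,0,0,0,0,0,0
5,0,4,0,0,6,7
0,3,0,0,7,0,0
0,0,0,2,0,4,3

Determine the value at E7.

F3 = 1 (sole candidate).
D3 = 6 (sole candidate).
G4 = 1 (sole candidate).
G6 = 5 (sole candidate).
G2 = 6 (sole candidate).
F6 = 2 (sole candidate).
E2 = 3 (sole candidate).
C4 = 7 (sole candidate).
F4 = 3 (sole candidate).
E5 = 1 (sole candidate).
C6 = 6 (sole candidate).
A7 = 7 (sole candidate).
C7 = 5 (sole candidate).
E7 = 6: row 7 has {2,3,4,5,7}; col 5 has {1,3,5,7}; region has {2,3,4,5,7} → only 6 remains.

6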